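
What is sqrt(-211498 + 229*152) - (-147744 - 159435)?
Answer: 307179 + I*sqrt(176690) ≈ 3.0718e+5 + 420.35*I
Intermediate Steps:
sqrt(-211498 + 229*152) - (-147744 - 159435) = sqrt(-211498 + 34808) - 1*(-307179) = sqrt(-176690) + 307179 = I*sqrt(176690) + 307179 = 307179 + I*sqrt(176690)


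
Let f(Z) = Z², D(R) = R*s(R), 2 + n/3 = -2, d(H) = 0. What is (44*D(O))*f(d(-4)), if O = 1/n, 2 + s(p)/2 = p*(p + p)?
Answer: 0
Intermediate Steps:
s(p) = -4 + 4*p² (s(p) = -4 + 2*(p*(p + p)) = -4 + 2*(p*(2*p)) = -4 + 2*(2*p²) = -4 + 4*p²)
n = -12 (n = -6 + 3*(-2) = -6 - 6 = -12)
O = -1/12 (O = 1/(-12) = -1/12 ≈ -0.083333)
D(R) = R*(-4 + 4*R²)
(44*D(O))*f(d(-4)) = (44*(4*(-1/12)*(-1 + (-1/12)²)))*0² = (44*(4*(-1/12)*(-1 + 1/144)))*0 = (44*(4*(-1/12)*(-143/144)))*0 = (44*(143/432))*0 = (1573/108)*0 = 0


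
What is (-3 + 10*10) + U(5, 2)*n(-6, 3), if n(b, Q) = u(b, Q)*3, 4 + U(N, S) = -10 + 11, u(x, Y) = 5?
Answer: 52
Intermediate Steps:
U(N, S) = -3 (U(N, S) = -4 + (-10 + 11) = -4 + 1 = -3)
n(b, Q) = 15 (n(b, Q) = 5*3 = 15)
(-3 + 10*10) + U(5, 2)*n(-6, 3) = (-3 + 10*10) - 3*15 = (-3 + 100) - 45 = 97 - 45 = 52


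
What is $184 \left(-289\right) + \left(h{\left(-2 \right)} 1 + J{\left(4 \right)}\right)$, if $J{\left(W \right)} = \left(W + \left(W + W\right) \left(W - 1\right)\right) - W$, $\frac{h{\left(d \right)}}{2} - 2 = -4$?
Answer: $-53156$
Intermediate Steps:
$h{\left(d \right)} = -4$ ($h{\left(d \right)} = 4 + 2 \left(-4\right) = 4 - 8 = -4$)
$J{\left(W \right)} = 2 W \left(-1 + W\right)$ ($J{\left(W \right)} = \left(W + 2 W \left(-1 + W\right)\right) - W = 2 W \left(-1 + W\right)$)
$184 \left(-289\right) + \left(h{\left(-2 \right)} 1 + J{\left(4 \right)}\right) = 184 \left(-289\right) + \left(\left(-4\right) 1 + 2 \cdot 4 \left(-1 + 4\right)\right) = -53176 - \left(4 - 24\right) = -53176 + \left(-4 + 24\right) = -53176 + 20 = -53156$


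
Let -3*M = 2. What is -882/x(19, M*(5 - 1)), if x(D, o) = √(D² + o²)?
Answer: -2646*√3313/3313 ≈ -45.970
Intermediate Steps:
M = -⅔ (M = -⅓*2 = -⅔ ≈ -0.66667)
-882/x(19, M*(5 - 1)) = -882/√(19² + (-2*(5 - 1)/3)²) = -882/√(361 + (-⅔*4)²) = -882/√(361 + (-8/3)²) = -882/√(361 + 64/9) = -882*3*√3313/3313 = -2646*√3313/3313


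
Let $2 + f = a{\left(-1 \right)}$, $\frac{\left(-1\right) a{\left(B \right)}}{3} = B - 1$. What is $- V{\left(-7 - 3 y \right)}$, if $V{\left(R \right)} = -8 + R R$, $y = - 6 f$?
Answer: $-4217$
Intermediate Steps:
$a{\left(B \right)} = 3 - 3 B$ ($a{\left(B \right)} = - 3 \left(B - 1\right) = - 3 \left(-1 + B\right) = 3 - 3 B$)
$f = 4$ ($f = -2 + \left(3 - -3\right) = -2 + \left(3 + 3\right) = -2 + 6 = 4$)
$y = -24$ ($y = \left(-6\right) 4 = -24$)
$V{\left(R \right)} = -8 + R^{2}$
$- V{\left(-7 - 3 y \right)} = - (-8 + \left(-7 - -72\right)^{2}) = - (-8 + \left(-7 + 72\right)^{2}) = - (-8 + 65^{2}) = - (-8 + 4225) = \left(-1\right) 4217 = -4217$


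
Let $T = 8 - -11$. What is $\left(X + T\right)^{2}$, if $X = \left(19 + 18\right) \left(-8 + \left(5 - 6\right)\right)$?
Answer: $98596$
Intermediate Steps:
$X = -333$ ($X = 37 \left(-8 - 1\right) = 37 \left(-9\right) = -333$)
$T = 19$ ($T = 8 + 11 = 19$)
$\left(X + T\right)^{2} = \left(-333 + 19\right)^{2} = \left(-314\right)^{2} = 98596$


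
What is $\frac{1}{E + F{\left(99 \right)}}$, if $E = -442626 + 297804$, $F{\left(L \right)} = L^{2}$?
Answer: $- \frac{1}{135021} \approx -7.4063 \cdot 10^{-6}$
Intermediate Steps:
$E = -144822$
$\frac{1}{E + F{\left(99 \right)}} = \frac{1}{-144822 + 99^{2}} = \frac{1}{-144822 + 9801} = \frac{1}{-135021} = - \frac{1}{135021}$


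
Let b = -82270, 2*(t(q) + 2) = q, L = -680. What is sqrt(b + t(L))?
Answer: 2*I*sqrt(20653) ≈ 287.42*I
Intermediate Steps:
t(q) = -2 + q/2
sqrt(b + t(L)) = sqrt(-82270 + (-2 + (1/2)*(-680))) = sqrt(-82270 + (-2 - 340)) = sqrt(-82270 - 342) = sqrt(-82612) = 2*I*sqrt(20653)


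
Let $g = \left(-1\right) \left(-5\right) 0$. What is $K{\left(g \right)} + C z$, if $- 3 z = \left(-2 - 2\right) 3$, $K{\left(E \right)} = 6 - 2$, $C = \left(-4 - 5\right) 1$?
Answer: $-32$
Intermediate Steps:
$C = -9$ ($C = \left(-9\right) 1 = -9$)
$g = 0$ ($g = 5 \cdot 0 = 0$)
$K{\left(E \right)} = 4$ ($K{\left(E \right)} = 6 - 2 = 4$)
$z = 4$ ($z = - \frac{\left(-2 - 2\right) 3}{3} = - \frac{\left(-4\right) 3}{3} = \left(- \frac{1}{3}\right) \left(-12\right) = 4$)
$K{\left(g \right)} + C z = 4 - 36 = -32$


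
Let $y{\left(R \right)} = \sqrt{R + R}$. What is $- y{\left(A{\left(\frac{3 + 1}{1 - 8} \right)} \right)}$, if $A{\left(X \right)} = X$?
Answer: $- \frac{2 i \sqrt{14}}{7} \approx - 1.069 i$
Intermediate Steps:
$y{\left(R \right)} = \sqrt{2} \sqrt{R}$ ($y{\left(R \right)} = \sqrt{2 R} = \sqrt{2} \sqrt{R}$)
$- y{\left(A{\left(\frac{3 + 1}{1 - 8} \right)} \right)} = - \sqrt{2} \sqrt{\frac{3 + 1}{1 - 8}} = - \sqrt{2} \sqrt{\frac{4}{1 - 8}} = - \sqrt{2} \sqrt{\frac{4}{-7}} = - \sqrt{2} \sqrt{4 \left(- \frac{1}{7}\right)} = - \sqrt{2} \sqrt{- \frac{4}{7}} = - \sqrt{2} \frac{2 i \sqrt{7}}{7} = - \frac{2 i \sqrt{14}}{7}$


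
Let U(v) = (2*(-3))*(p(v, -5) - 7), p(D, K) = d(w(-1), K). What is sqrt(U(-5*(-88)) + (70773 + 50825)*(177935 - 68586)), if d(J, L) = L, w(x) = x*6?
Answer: sqrt(13296619774) ≈ 1.1531e+5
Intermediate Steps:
w(x) = 6*x
p(D, K) = K
U(v) = 72 (U(v) = (2*(-3))*(-5 - 7) = -6*(-12) = 72)
sqrt(U(-5*(-88)) + (70773 + 50825)*(177935 - 68586)) = sqrt(72 + (70773 + 50825)*(177935 - 68586)) = sqrt(72 + 121598*109349) = sqrt(72 + 13296619702) = sqrt(13296619774)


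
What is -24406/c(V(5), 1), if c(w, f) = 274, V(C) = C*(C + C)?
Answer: -12203/137 ≈ -89.073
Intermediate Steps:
V(C) = 2*C² (V(C) = C*(2*C) = 2*C²)
-24406/c(V(5), 1) = -24406/274 = -24406*1/274 = -12203/137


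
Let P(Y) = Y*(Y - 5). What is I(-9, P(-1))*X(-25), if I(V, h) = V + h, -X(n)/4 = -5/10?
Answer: -6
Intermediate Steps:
X(n) = 2 (X(n) = -(-20)/10 = -4*(-½) = 2)
P(Y) = Y*(-5 + Y)
I(-9, P(-1))*X(-25) = (-9 - (-5 - 1))*2 = (-9 - 1*(-6))*2 = (-9 + 6)*2 = -3*2 = -6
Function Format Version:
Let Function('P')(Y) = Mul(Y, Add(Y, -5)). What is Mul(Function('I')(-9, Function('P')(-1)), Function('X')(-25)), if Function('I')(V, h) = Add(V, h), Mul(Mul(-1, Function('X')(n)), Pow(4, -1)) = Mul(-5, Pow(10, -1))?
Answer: -6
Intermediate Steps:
Function('X')(n) = 2 (Function('X')(n) = Mul(-4, Mul(-5, Pow(10, -1))) = Mul(-4, Mul(-5, Rational(1, 10))) = Mul(-4, Rational(-1, 2)) = 2)
Function('P')(Y) = Mul(Y, Add(-5, Y))
Mul(Function('I')(-9, Function('P')(-1)), Function('X')(-25)) = Mul(Add(-9, Mul(-1, Add(-5, -1))), 2) = Mul(Add(-9, Mul(-1, -6)), 2) = Mul(Add(-9, 6), 2) = Mul(-3, 2) = -6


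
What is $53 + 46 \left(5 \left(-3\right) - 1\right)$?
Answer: $-683$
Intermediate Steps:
$53 + 46 \left(5 \left(-3\right) - 1\right) = 53 + 46 \left(-15 - 1\right) = 53 + 46 \left(-16\right) = 53 - 736 = -683$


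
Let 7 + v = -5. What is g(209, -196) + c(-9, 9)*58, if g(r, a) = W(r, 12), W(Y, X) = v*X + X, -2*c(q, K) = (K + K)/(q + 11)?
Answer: -393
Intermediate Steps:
v = -12 (v = -7 - 5 = -12)
c(q, K) = -K/(11 + q) (c(q, K) = -(K + K)/(2*(q + 11)) = -2*K/(2*(11 + q)) = -K/(11 + q))
W(Y, X) = -11*X (W(Y, X) = -12*X + X = -11*X)
g(r, a) = -132 (g(r, a) = -11*12 = -132)
g(209, -196) + c(-9, 9)*58 = -132 - 1*9/(11 - 9)*58 = -132 - 1*9/2*58 = -132 - 1*9*1/2*58 = -132 - 9/2*58 = -132 - 261 = -393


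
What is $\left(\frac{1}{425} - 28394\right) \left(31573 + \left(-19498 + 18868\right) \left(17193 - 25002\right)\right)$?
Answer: $- \frac{59748872389107}{425} \approx -1.4059 \cdot 10^{11}$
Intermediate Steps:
$\left(\frac{1}{425} - 28394\right) \left(31573 + \left(-19498 + 18868\right) \left(17193 - 25002\right)\right) = \left(\frac{1}{425} - 28394\right) \left(31573 - -4919670\right) = - \frac{12067449 \left(31573 + 4919670\right)}{425} = \left(- \frac{12067449}{425}\right) 4951243 = - \frac{59748872389107}{425}$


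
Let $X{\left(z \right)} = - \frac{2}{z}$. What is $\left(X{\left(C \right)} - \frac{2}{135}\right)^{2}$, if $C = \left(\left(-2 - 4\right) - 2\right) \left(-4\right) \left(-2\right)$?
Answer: $\frac{5041}{18662400} \approx 0.00027012$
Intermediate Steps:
$C = -64$ ($C = \left(-6 - 2\right) \left(-4\right) \left(-2\right) = \left(-8\right) \left(-4\right) \left(-2\right) = 32 \left(-2\right) = -64$)
$\left(X{\left(C \right)} - \frac{2}{135}\right)^{2} = \left(- \frac{2}{-64} - \frac{2}{135}\right)^{2} = \left(\left(-2\right) \left(- \frac{1}{64}\right) - \frac{2}{135}\right)^{2} = \left(\frac{1}{32} - \frac{2}{135}\right)^{2} = \left(\frac{71}{4320}\right)^{2} = \frac{5041}{18662400}$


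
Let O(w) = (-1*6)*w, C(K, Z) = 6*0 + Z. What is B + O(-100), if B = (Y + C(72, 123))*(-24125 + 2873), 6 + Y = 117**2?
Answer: -293404512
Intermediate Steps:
Y = 13683 (Y = -6 + 117**2 = -6 + 13689 = 13683)
C(K, Z) = Z (C(K, Z) = 0 + Z = Z)
O(w) = -6*w
B = -293405112 (B = (13683 + 123)*(-24125 + 2873) = 13806*(-21252) = -293405112)
B + O(-100) = -293405112 - 6*(-100) = -293405112 + 600 = -293404512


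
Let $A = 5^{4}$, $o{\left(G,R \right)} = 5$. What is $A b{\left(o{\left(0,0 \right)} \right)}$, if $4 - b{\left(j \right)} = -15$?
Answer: $11875$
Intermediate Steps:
$b{\left(j \right)} = 19$ ($b{\left(j \right)} = 4 - -15 = 4 + 15 = 19$)
$A = 625$
$A b{\left(o{\left(0,0 \right)} \right)} = 625 \cdot 19 = 11875$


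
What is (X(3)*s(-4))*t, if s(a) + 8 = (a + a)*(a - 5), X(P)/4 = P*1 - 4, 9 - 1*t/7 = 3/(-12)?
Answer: -16576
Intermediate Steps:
t = 259/4 (t = 63 - 21/(-12) = 63 - 21*(-1)/12 = 63 - 7*(-¼) = 63 + 7/4 = 259/4 ≈ 64.750)
X(P) = -16 + 4*P (X(P) = 4*(P*1 - 4) = 4*(P - 4) = 4*(-4 + P) = -16 + 4*P)
s(a) = -8 + 2*a*(-5 + a) (s(a) = -8 + (a + a)*(a - 5) = -8 + (2*a)*(-5 + a) = -8 + 2*a*(-5 + a))
(X(3)*s(-4))*t = ((-16 + 4*3)*(-8 - 10*(-4) + 2*(-4)²))*(259/4) = ((-16 + 12)*(-8 + 40 + 2*16))*(259/4) = -4*(-8 + 40 + 32)*(259/4) = -4*64*(259/4) = -256*259/4 = -16576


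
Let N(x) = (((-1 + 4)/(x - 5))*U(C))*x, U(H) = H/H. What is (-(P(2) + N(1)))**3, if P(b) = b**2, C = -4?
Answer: -2197/64 ≈ -34.328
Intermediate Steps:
U(H) = 1
N(x) = 3*x/(-5 + x) (N(x) = (((-1 + 4)/(x - 5))*1)*x = ((3/(-5 + x))*1)*x = (3/(-5 + x))*x = 3*x/(-5 + x))
(-(P(2) + N(1)))**3 = (-(2**2 + 3*1/(-5 + 1)))**3 = (-(4 + 3*1/(-4)))**3 = (-(4 + 3*1*(-1/4)))**3 = (-(4 - 3/4))**3 = (-1*13/4)**3 = (-13/4)**3 = -2197/64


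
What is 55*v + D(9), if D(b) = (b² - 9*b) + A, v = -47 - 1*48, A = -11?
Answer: -5236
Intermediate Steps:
v = -95 (v = -47 - 48 = -95)
D(b) = -11 + b² - 9*b (D(b) = (b² - 9*b) - 11 = -11 + b² - 9*b)
55*v + D(9) = 55*(-95) + (-11 + 9² - 9*9) = -5225 + (-11 + 81 - 81) = -5225 - 11 = -5236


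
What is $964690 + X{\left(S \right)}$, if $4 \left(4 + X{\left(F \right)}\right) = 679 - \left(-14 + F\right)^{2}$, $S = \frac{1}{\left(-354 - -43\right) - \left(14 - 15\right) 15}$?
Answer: $\frac{338130024543}{350464} \approx 9.6481 \cdot 10^{5}$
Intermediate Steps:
$S = - \frac{1}{296}$ ($S = \frac{1}{\left(-354 + 43\right) - \left(-1\right) 15} = \frac{1}{-311 - -15} = \frac{1}{-311 + 15} = \frac{1}{-296} = - \frac{1}{296} \approx -0.0033784$)
$X{\left(F \right)} = \frac{663}{4} - \frac{\left(-14 + F\right)^{2}}{4}$ ($X{\left(F \right)} = -4 + \frac{679 - \left(-14 + F\right)^{2}}{4} = -4 - \left(- \frac{679}{4} + \frac{\left(-14 + F\right)^{2}}{4}\right) = \frac{663}{4} - \frac{\left(-14 + F\right)^{2}}{4}$)
$964690 + X{\left(S \right)} = 964690 + \left(\frac{663}{4} - \frac{\left(-14 - \frac{1}{296}\right)^{2}}{4}\right) = 964690 + \left(\frac{663}{4} - \frac{\left(- \frac{4145}{296}\right)^{2}}{4}\right) = 964690 + \left(\frac{663}{4} - \frac{17181025}{350464}\right) = 964690 + \frac{40908383}{350464} = \frac{338130024543}{350464}$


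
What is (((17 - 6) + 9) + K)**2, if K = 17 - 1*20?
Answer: 289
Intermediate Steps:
K = -3 (K = 17 - 20 = -3)
(((17 - 6) + 9) + K)**2 = (((17 - 6) + 9) - 3)**2 = ((11 + 9) - 3)**2 = (20 - 3)**2 = 17**2 = 289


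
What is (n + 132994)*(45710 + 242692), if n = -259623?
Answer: -36520056858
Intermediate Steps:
(n + 132994)*(45710 + 242692) = (-259623 + 132994)*(45710 + 242692) = -126629*288402 = -36520056858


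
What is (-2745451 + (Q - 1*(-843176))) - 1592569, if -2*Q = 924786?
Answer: -3957237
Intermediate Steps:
Q = -462393 (Q = -½*924786 = -462393)
(-2745451 + (Q - 1*(-843176))) - 1592569 = (-2745451 + (-462393 - 1*(-843176))) - 1592569 = (-2745451 + (-462393 + 843176)) - 1592569 = (-2745451 + 380783) - 1592569 = -2364668 - 1592569 = -3957237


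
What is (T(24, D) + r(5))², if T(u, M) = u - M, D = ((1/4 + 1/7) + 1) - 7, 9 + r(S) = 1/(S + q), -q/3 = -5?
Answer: 522729/1225 ≈ 426.72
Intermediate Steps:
q = 15 (q = -3*(-5) = 15)
r(S) = -9 + 1/(15 + S) (r(S) = -9 + 1/(S + 15) = -9 + 1/(15 + S))
D = -157/28 (D = ((1*(¼) + 1*(⅐)) + 1) - 7 = ((¼ + ⅐) + 1) - 7 = (11/28 + 1) - 7 = 39/28 - 7 = -157/28 ≈ -5.6071)
(T(24, D) + r(5))² = ((24 - 1*(-157/28)) + (-134 - 9*5)/(15 + 5))² = ((24 + 157/28) + (-134 - 45)/20)² = (829/28 + (1/20)*(-179))² = (829/28 - 179/20)² = (723/35)² = 522729/1225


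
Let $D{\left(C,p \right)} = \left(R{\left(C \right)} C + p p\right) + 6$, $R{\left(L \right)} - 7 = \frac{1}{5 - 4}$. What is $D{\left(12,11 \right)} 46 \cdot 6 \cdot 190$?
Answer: $11694120$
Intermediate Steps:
$R{\left(L \right)} = 8$ ($R{\left(L \right)} = 7 + \frac{1}{5 - 4} = 7 + 1^{-1} = 7 + 1 = 8$)
$D{\left(C,p \right)} = 6 + p^{2} + 8 C$ ($D{\left(C,p \right)} = \left(8 C + p p\right) + 6 = \left(8 C + p^{2}\right) + 6 = \left(p^{2} + 8 C\right) + 6 = 6 + p^{2} + 8 C$)
$D{\left(12,11 \right)} 46 \cdot 6 \cdot 190 = \left(6 + 11^{2} + 8 \cdot 12\right) 46 \cdot 6 \cdot 190 = \left(6 + 121 + 96\right) 276 \cdot 190 = 223 \cdot 276 \cdot 190 = 61548 \cdot 190 = 11694120$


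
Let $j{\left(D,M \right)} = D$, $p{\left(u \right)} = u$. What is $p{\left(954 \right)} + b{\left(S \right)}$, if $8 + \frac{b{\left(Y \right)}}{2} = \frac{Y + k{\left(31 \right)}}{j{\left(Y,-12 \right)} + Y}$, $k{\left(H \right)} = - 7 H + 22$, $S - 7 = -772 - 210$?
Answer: $\frac{4696}{5} \approx 939.2$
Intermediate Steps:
$S = -975$ ($S = 7 - 982 = -975$)
$k{\left(H \right)} = 22 - 7 H$
$b{\left(Y \right)} = -16 + \frac{-195 + Y}{Y}$ ($b{\left(Y \right)} = -16 + 2 \frac{Y + \left(22 - 217\right)}{Y + Y} = -16 + 2 \frac{Y + \left(22 - 217\right)}{2 Y} = -16 + 2 \left(Y - 195\right) \frac{1}{2 Y} = -16 + 2 \left(-195 + Y\right) \frac{1}{2 Y} = -16 + 2 \frac{-195 + Y}{2 Y} = -16 + \frac{-195 + Y}{Y}$)
$p{\left(954 \right)} + b{\left(S \right)} = 954 - \left(15 + \frac{195}{-975}\right) = 954 - \frac{74}{5} = \frac{4696}{5}$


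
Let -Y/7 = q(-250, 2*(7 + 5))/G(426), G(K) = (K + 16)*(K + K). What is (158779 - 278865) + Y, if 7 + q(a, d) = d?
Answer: -2660145079/22152 ≈ -1.2009e+5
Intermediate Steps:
q(a, d) = -7 + d
G(K) = 2*K*(16 + K) (G(K) = (16 + K)*(2*K) = 2*K*(16 + K))
Y = -7/22152 (Y = -7*(-7 + 2*(7 + 5))/(2*426*(16 + 426)) = -7*(-7 + 2*12)/(2*426*442) = -7*(-7 + 24)/376584 = -119/376584 = -7*1/22152 = -7/22152 ≈ -0.00031600)
(158779 - 278865) + Y = (158779 - 278865) - 7/22152 = -120086 - 7/22152 = -2660145079/22152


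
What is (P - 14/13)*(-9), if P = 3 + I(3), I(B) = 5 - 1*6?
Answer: -108/13 ≈ -8.3077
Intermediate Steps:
I(B) = -1 (I(B) = 5 - 6 = -1)
P = 2 (P = 3 - 1 = 2)
(P - 14/13)*(-9) = (2 - 14/13)*(-9) = (12/13)*(-9) = -108/13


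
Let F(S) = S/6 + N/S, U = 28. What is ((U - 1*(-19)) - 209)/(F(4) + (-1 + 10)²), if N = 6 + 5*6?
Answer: -243/136 ≈ -1.7868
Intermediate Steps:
N = 36 (N = 6 + 30 = 36)
F(S) = 36/S + S/6 (F(S) = S/6 + 36/S = 36/S + S/6)
((U - 1*(-19)) - 209)/(F(4) + (-1 + 10)²) = ((28 - 1*(-19)) - 209)/((36/4 + (⅙)*4) + (-1 + 10)²) = ((28 + 19) - 209)/((36*(¼) + ⅔) + 9²) = (47 - 209)/((9 + ⅔) + 81) = -162/(29/3 + 81) = -162/272/3 = -162*3/272 = -243/136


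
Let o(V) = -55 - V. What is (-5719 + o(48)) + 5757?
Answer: -65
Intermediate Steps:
(-5719 + o(48)) + 5757 = (-5719 + (-55 - 1*48)) + 5757 = (-5719 + (-55 - 48)) + 5757 = (-5719 - 103) + 5757 = -5822 + 5757 = -65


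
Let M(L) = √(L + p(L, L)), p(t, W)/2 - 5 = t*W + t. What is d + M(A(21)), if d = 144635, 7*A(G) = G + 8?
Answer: 144635 + 3*√309/7 ≈ 1.4464e+5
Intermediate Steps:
A(G) = 8/7 + G/7 (A(G) = (G + 8)/7 = (8 + G)/7 = 8/7 + G/7)
p(t, W) = 10 + 2*t + 2*W*t (p(t, W) = 10 + 2*(t*W + t) = 10 + 2*(W*t + t) = 10 + 2*(t + W*t) = 10 + (2*t + 2*W*t) = 10 + 2*t + 2*W*t)
M(L) = √(10 + 2*L² + 3*L) (M(L) = √(L + (10 + 2*L + 2*L*L)) = √(L + (10 + 2*L + 2*L²)) = √(10 + 2*L² + 3*L))
d + M(A(21)) = 144635 + √(10 + 2*(8/7 + (⅐)*21)² + 3*(8/7 + (⅐)*21)) = 144635 + √(10 + 2*(8/7 + 3)² + 3*(8/7 + 3)) = 144635 + √(10 + 2*(29/7)² + 3*(29/7)) = 144635 + √(10 + 2*(841/49) + 87/7) = 144635 + √(10 + 1682/49 + 87/7) = 144635 + √(2781/49) = 144635 + 3*√309/7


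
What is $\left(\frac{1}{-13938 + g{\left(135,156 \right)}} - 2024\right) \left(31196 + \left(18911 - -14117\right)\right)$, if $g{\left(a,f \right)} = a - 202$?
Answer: $- \frac{1820501275104}{14005} \approx -1.2999 \cdot 10^{8}$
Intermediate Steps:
$g{\left(a,f \right)} = -202 + a$
$\left(\frac{1}{-13938 + g{\left(135,156 \right)}} - 2024\right) \left(31196 + \left(18911 - -14117\right)\right) = \left(\frac{1}{-13938 + \left(-202 + 135\right)} - 2024\right) \left(31196 + \left(18911 - -14117\right)\right) = \left(\frac{1}{-13938 - 67} - 2024\right) \left(31196 + \left(18911 + 14117\right)\right) = \left(\frac{1}{-14005} - 2024\right) \left(31196 + 33028\right) = \left(- \frac{1}{14005} - 2024\right) 64224 = \left(- \frac{28346121}{14005}\right) 64224 = - \frac{1820501275104}{14005}$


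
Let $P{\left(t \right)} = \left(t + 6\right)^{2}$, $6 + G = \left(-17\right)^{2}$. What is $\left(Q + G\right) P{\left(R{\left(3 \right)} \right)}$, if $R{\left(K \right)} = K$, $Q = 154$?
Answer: $35397$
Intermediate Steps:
$G = 283$ ($G = -6 + \left(-17\right)^{2} = -6 + 289 = 283$)
$P{\left(t \right)} = \left(6 + t\right)^{2}$
$\left(Q + G\right) P{\left(R{\left(3 \right)} \right)} = \left(154 + 283\right) \left(6 + 3\right)^{2} = 437 \cdot 9^{2} = 437 \cdot 81 = 35397$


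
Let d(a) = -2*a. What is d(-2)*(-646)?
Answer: -2584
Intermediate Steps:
d(-2)*(-646) = -2*(-2)*(-646) = 4*(-646) = -2584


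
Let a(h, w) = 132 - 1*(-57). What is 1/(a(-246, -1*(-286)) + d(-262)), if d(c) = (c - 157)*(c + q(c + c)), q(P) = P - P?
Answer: 1/109967 ≈ 9.0936e-6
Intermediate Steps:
q(P) = 0
d(c) = c*(-157 + c) (d(c) = (c - 157)*(c + 0) = (-157 + c)*c = c*(-157 + c))
a(h, w) = 189 (a(h, w) = 132 + 57 = 189)
1/(a(-246, -1*(-286)) + d(-262)) = 1/(189 - 262*(-157 - 262)) = 1/(189 - 262*(-419)) = 1/(189 + 109778) = 1/109967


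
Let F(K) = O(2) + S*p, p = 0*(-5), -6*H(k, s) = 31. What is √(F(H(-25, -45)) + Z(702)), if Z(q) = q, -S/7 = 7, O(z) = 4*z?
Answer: √710 ≈ 26.646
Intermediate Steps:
H(k, s) = -31/6 (H(k, s) = -⅙*31 = -31/6)
S = -49 (S = -7*7 = -49)
p = 0
F(K) = 8 (F(K) = 4*2 - 49*0 = 8 + 0 = 8)
√(F(H(-25, -45)) + Z(702)) = √(8 + 702) = √710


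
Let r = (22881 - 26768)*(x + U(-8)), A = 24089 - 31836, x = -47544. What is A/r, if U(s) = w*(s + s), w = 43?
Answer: -7747/187477784 ≈ -4.1322e-5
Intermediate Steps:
U(s) = 86*s (U(s) = 43*(s + s) = 43*(2*s) = 86*s)
A = -7747
r = 187477784 (r = (22881 - 26768)*(-47544 + 86*(-8)) = -3887*(-47544 - 688) = -3887*(-48232) = 187477784)
A/r = -7747/187477784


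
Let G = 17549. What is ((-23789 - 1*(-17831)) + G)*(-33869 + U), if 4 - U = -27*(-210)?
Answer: -458250185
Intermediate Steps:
U = -5666 (U = 4 - (-27)*(-210) = 4 - 1*5670 = 4 - 5670 = -5666)
((-23789 - 1*(-17831)) + G)*(-33869 + U) = ((-23789 - 1*(-17831)) + 17549)*(-33869 - 5666) = ((-23789 + 17831) + 17549)*(-39535) = (-5958 + 17549)*(-39535) = 11591*(-39535) = -458250185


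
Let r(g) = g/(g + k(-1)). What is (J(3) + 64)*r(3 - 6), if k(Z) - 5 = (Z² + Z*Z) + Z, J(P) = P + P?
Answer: -70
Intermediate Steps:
J(P) = 2*P
k(Z) = 5 + Z + 2*Z² (k(Z) = 5 + ((Z² + Z*Z) + Z) = 5 + ((Z² + Z²) + Z) = 5 + (2*Z² + Z) = 5 + (Z + 2*Z²) = 5 + Z + 2*Z²)
r(g) = g/(6 + g) (r(g) = g/(g + (5 - 1 + 2*(-1)²)) = g/(g + (5 - 1 + 2*1)) = g/(g + (5 - 1 + 2)) = g/(g + 6) = g/(6 + g))
(J(3) + 64)*r(3 - 6) = (2*3 + 64)*((3 - 6)/(6 + (3 - 6))) = (6 + 64)*(-3/(6 - 3)) = 70*(-3/3) = 70*(-3*⅓) = 70*(-1) = -70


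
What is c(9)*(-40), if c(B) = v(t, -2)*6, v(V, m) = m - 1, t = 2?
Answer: 720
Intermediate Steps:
v(V, m) = -1 + m
c(B) = -18 (c(B) = (-1 - 2)*6 = -3*6 = -18)
c(9)*(-40) = -18*(-40) = 720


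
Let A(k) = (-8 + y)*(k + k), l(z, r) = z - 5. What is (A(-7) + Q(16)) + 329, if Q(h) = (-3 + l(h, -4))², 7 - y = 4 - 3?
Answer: 421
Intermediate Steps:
l(z, r) = -5 + z
y = 6 (y = 7 - (4 - 3) = 7 - 1*1 = 7 - 1 = 6)
A(k) = -4*k (A(k) = (-8 + 6)*(k + k) = -4*k)
Q(h) = (-8 + h)² (Q(h) = (-3 + (-5 + h))² = (-8 + h)²)
(A(-7) + Q(16)) + 329 = (-4*(-7) + (-8 + 16)²) + 329 = (28 + 8²) + 329 = (28 + 64) + 329 = 92 + 329 = 421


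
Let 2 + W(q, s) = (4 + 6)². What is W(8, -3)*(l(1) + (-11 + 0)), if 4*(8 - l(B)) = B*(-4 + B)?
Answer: -441/2 ≈ -220.50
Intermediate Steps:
W(q, s) = 98 (W(q, s) = -2 + (4 + 6)² = -2 + 10² = -2 + 100 = 98)
l(B) = 8 - B*(-4 + B)/4
W(8, -3)*(l(1) + (-11 + 0)) = 98*((8 + 1 - ¼*1²) + (-11 + 0)) = 98*((8 + 1 - ¼*1) - 11) = 98*((8 + 1 - ¼) - 11) = 98*(35/4 - 11) = 98*(-9/4) = -441/2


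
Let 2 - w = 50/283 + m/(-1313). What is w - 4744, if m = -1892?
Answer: -1762628704/371579 ≈ -4743.6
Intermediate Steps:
w = 142072/371579 (w = 2 - (50/283 - 1892/(-1313)) = 2 - (50*(1/283) - 1892*(-1/1313)) = 2 - (50/283 + 1892/1313) = 2 - 1*601086/371579 = 2 - 601086/371579 = 142072/371579 ≈ 0.38235)
w - 4744 = 142072/371579 - 4744 = -1762628704/371579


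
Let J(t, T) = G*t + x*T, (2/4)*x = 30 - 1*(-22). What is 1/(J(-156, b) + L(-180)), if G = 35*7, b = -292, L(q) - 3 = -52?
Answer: -1/68637 ≈ -1.4569e-5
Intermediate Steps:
L(q) = -49 (L(q) = 3 - 52 = -49)
x = 104 (x = 2*(30 - 1*(-22)) = 2*(30 + 22) = 2*52 = 104)
G = 245
J(t, T) = 104*T + 245*t (J(t, T) = 245*t + 104*T = 104*T + 245*t)
1/(J(-156, b) + L(-180)) = 1/((104*(-292) + 245*(-156)) - 49) = 1/((-30368 - 38220) - 49) = 1/(-68588 - 49) = 1/(-68637) = -1/68637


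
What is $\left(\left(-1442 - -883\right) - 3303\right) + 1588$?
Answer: $-2274$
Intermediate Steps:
$\left(\left(-1442 - -883\right) - 3303\right) + 1588 = \left(\left(-1442 + 883\right) - 3303\right) + 1588 = \left(-559 - 3303\right) + 1588 = -3862 + 1588 = -2274$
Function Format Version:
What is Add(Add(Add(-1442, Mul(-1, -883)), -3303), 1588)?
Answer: -2274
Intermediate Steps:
Add(Add(Add(-1442, Mul(-1, -883)), -3303), 1588) = Add(Add(Add(-1442, 883), -3303), 1588) = Add(Add(-559, -3303), 1588) = Add(-3862, 1588) = -2274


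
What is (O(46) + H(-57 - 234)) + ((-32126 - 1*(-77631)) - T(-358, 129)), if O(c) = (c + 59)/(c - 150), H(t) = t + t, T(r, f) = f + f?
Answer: 4645055/104 ≈ 44664.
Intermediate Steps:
T(r, f) = 2*f
H(t) = 2*t
O(c) = (59 + c)/(-150 + c)
(O(46) + H(-57 - 234)) + ((-32126 - 1*(-77631)) - T(-358, 129)) = ((59 + 46)/(-150 + 46) + 2*(-57 - 234)) + ((-32126 - 1*(-77631)) - 2*129) = (105/(-104) + 2*(-291)) + ((-32126 + 77631) - 1*258) = (-1/104*105 - 582) + (45505 - 258) = (-105/104 - 582) + 45247 = -60633/104 + 45247 = 4645055/104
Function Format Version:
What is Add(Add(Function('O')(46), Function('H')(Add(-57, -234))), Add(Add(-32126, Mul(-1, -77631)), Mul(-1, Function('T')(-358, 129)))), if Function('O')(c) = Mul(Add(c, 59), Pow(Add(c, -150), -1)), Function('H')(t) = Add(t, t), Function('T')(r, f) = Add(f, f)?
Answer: Rational(4645055, 104) ≈ 44664.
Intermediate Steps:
Function('T')(r, f) = Mul(2, f)
Function('H')(t) = Mul(2, t)
Function('O')(c) = Mul(Pow(Add(-150, c), -1), Add(59, c)) (Function('O')(c) = Mul(Add(59, c), Pow(Add(-150, c), -1)) = Mul(Pow(Add(-150, c), -1), Add(59, c)))
Add(Add(Function('O')(46), Function('H')(Add(-57, -234))), Add(Add(-32126, Mul(-1, -77631)), Mul(-1, Function('T')(-358, 129)))) = Add(Add(Mul(Pow(Add(-150, 46), -1), Add(59, 46)), Mul(2, Add(-57, -234))), Add(Add(-32126, Mul(-1, -77631)), Mul(-1, Mul(2, 129)))) = Add(Add(Mul(Pow(-104, -1), 105), Mul(2, -291)), Add(Add(-32126, 77631), Mul(-1, 258))) = Add(Add(Mul(Rational(-1, 104), 105), -582), Add(45505, -258)) = Add(Add(Rational(-105, 104), -582), 45247) = Add(Rational(-60633, 104), 45247) = Rational(4645055, 104)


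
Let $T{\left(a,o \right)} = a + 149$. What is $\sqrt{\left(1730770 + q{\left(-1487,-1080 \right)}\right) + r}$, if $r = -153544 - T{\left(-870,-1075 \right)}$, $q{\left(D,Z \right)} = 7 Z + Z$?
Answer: $\sqrt{1569307} \approx 1252.7$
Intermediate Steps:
$q{\left(D,Z \right)} = 8 Z$
$T{\left(a,o \right)} = 149 + a$
$r = -152823$ ($r = -153544 - \left(149 - 870\right) = -153544 - -721 = -153544 + 721 = -152823$)
$\sqrt{\left(1730770 + q{\left(-1487,-1080 \right)}\right) + r} = \sqrt{\left(1730770 + 8 \left(-1080\right)\right) - 152823} = \sqrt{\left(1730770 - 8640\right) - 152823} = \sqrt{1722130 - 152823} = \sqrt{1569307}$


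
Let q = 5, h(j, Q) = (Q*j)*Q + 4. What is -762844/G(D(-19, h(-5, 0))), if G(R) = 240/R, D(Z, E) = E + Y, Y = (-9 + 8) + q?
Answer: -381422/15 ≈ -25428.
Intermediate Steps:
h(j, Q) = 4 + j*Q² (h(j, Q) = j*Q² + 4 = 4 + j*Q²)
Y = 4 (Y = (-9 + 8) + 5 = -1 + 5 = 4)
D(Z, E) = 4 + E (D(Z, E) = E + 4 = 4 + E)
-762844/G(D(-19, h(-5, 0))) = -762844/(240/(4 + (4 - 5*0²))) = -762844/(240/(4 + (4 - 5*0))) = -762844/(240/(4 + (4 + 0))) = -762844/(240/(4 + 4)) = -762844/(240/8) = -762844/(240*(⅛)) = -762844/30 = -762844*1/30 = -381422/15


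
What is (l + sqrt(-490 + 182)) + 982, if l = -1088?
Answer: -106 + 2*I*sqrt(77) ≈ -106.0 + 17.55*I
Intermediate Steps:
(l + sqrt(-490 + 182)) + 982 = (-1088 + sqrt(-490 + 182)) + 982 = (-1088 + sqrt(-308)) + 982 = (-1088 + 2*I*sqrt(77)) + 982 = -106 + 2*I*sqrt(77)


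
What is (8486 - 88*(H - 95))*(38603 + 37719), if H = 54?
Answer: 923038268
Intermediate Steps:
(8486 - 88*(H - 95))*(38603 + 37719) = (8486 - 88*(54 - 95))*(38603 + 37719) = (8486 - 88*(-41))*76322 = (8486 + 3608)*76322 = 12094*76322 = 923038268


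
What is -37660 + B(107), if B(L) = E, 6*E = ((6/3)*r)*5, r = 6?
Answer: -37650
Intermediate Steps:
E = 10 (E = (((6/3)*6)*5)/6 = (((6*(⅓))*6)*5)/6 = ((2*6)*5)/6 = (12*5)/6 = (⅙)*60 = 10)
B(L) = 10
-37660 + B(107) = -37660 + 10 = -37650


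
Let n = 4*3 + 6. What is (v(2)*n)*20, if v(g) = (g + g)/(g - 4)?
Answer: -720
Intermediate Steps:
n = 18 (n = 12 + 6 = 18)
v(g) = 2*g/(-4 + g) (v(g) = (2*g)/(-4 + g) = 2*g/(-4 + g))
(v(2)*n)*20 = ((2*2/(-4 + 2))*18)*20 = ((2*2/(-2))*18)*20 = ((2*2*(-½))*18)*20 = -2*18*20 = -36*20 = -720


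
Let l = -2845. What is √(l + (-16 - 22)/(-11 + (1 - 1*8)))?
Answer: I*√25586/3 ≈ 53.319*I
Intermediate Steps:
√(l + (-16 - 22)/(-11 + (1 - 1*8))) = √(-2845 + (-16 - 22)/(-11 + (1 - 1*8))) = √(-2845 - 38/(-11 + (1 - 8))) = √(-2845 - 38/(-11 - 7)) = √(-2845 - 38/(-18)) = √(-2845 - 38*(-1/18)) = √(-2845 + 19/9) = √(-25586/9) = I*√25586/3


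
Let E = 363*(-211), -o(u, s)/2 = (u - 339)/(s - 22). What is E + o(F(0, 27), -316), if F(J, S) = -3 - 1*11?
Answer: -12944570/169 ≈ -76595.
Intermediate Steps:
F(J, S) = -14 (F(J, S) = -3 - 11 = -14)
o(u, s) = -2*(-339 + u)/(-22 + s) (o(u, s) = -2*(u - 339)/(s - 22) = -2*(-339 + u)/(-22 + s))
E = -76593
E + o(F(0, 27), -316) = -76593 + 2*(339 - 1*(-14))/(-22 - 316) = -76593 + 2*(339 + 14)/(-338) = -76593 + 2*(-1/338)*353 = -76593 - 353/169 = -12944570/169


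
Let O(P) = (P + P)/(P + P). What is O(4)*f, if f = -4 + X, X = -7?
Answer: -11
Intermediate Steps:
O(P) = 1 (O(P) = (2*P)/((2*P)) = (2*P)*(1/(2*P)) = 1)
f = -11 (f = -4 - 7 = -11)
O(4)*f = 1*(-11) = -11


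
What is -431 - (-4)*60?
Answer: -191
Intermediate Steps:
-431 - (-4)*60 = -431 - 1*(-240) = -431 + 240 = -191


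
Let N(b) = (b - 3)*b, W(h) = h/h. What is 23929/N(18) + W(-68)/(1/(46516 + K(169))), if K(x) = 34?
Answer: 12592429/270 ≈ 46639.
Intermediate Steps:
W(h) = 1
N(b) = b*(-3 + b) (N(b) = (-3 + b)*b = b*(-3 + b))
23929/N(18) + W(-68)/(1/(46516 + K(169))) = 23929/((18*(-3 + 18))) + 1/1/(46516 + 34) = 23929/((18*15)) + 1/1/46550 = 23929/270 + 1/(1/46550) = 23929*(1/270) + 1*46550 = 23929/270 + 46550 = 12592429/270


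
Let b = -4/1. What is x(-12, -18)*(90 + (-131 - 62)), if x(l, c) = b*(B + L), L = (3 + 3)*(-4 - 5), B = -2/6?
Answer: -67156/3 ≈ -22385.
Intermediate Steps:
B = -⅓ (B = -2*⅙ = -⅓ ≈ -0.33333)
L = -54 (L = 6*(-9) = -54)
b = -4 (b = -4*1 = -4)
x(l, c) = 652/3 (x(l, c) = -4*(-⅓ - 54) = -4*(-163/3) = 652/3)
x(-12, -18)*(90 + (-131 - 62)) = 652*(90 + (-131 - 62))/3 = 652*(90 - 193)/3 = (652/3)*(-103) = -67156/3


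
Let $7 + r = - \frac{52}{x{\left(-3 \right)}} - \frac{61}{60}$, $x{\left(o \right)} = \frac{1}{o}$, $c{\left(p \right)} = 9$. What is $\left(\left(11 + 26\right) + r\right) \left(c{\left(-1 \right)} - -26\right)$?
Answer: $\frac{77693}{12} \approx 6474.4$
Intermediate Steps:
$r = \frac{8879}{60}$ ($r = -7 - \left(-156 + \frac{61}{60}\right) = -7 - \left(\frac{61}{60} + \frac{52}{- \frac{1}{3}}\right) = -7 - - \frac{9299}{60} = -7 + \left(156 - \frac{61}{60}\right) = -7 + \frac{9299}{60} = \frac{8879}{60} \approx 147.98$)
$\left(\left(11 + 26\right) + r\right) \left(c{\left(-1 \right)} - -26\right) = \left(\left(11 + 26\right) + \frac{8879}{60}\right) \left(9 - -26\right) = \left(37 + \frac{8879}{60}\right) \left(9 + 26\right) = \frac{11099}{60} \cdot 35 = \frac{77693}{12}$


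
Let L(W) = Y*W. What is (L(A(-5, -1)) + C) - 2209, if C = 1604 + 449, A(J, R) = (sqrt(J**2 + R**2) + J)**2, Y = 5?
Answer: 99 - 50*sqrt(26) ≈ -155.95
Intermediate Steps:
A(J, R) = (J + sqrt(J**2 + R**2))**2
C = 2053
L(W) = 5*W
(L(A(-5, -1)) + C) - 2209 = (5*(-5 + sqrt((-5)**2 + (-1)**2))**2 + 2053) - 2209 = (5*(-5 + sqrt(25 + 1))**2 + 2053) - 2209 = (5*(-5 + sqrt(26))**2 + 2053) - 2209 = (2053 + 5*(-5 + sqrt(26))**2) - 2209 = -156 + 5*(-5 + sqrt(26))**2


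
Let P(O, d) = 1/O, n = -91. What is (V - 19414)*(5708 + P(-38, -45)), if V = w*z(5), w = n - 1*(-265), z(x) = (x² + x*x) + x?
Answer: -1067596566/19 ≈ -5.6189e+7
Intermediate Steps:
z(x) = x + 2*x² (z(x) = (x² + x²) + x = 2*x² + x = x + 2*x²)
w = 174 (w = -91 - 1*(-265) = -91 + 265 = 174)
V = 9570 (V = 174*(5*(1 + 2*5)) = 174*(5*(1 + 10)) = 174*(5*11) = 174*55 = 9570)
(V - 19414)*(5708 + P(-38, -45)) = (9570 - 19414)*(5708 + 1/(-38)) = -9844*(5708 - 1/38) = -9844*216903/38 = -1067596566/19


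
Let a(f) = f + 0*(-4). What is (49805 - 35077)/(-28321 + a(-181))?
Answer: -7364/14251 ≈ -0.51674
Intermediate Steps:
a(f) = f (a(f) = f + 0 = f)
(49805 - 35077)/(-28321 + a(-181)) = (49805 - 35077)/(-28321 - 181) = 14728/(-28502) = 14728*(-1/28502) = -7364/14251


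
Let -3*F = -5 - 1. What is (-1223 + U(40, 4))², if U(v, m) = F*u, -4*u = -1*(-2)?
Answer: 1498176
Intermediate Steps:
u = -½ (u = -(-1)*(-2)/4 = -¼*2 = -½ ≈ -0.50000)
F = 2 (F = -(-5 - 1)/3 = -⅓*(-6) = 2)
U(v, m) = -1 (U(v, m) = 2*(-½) = -1)
(-1223 + U(40, 4))² = (-1223 - 1)² = (-1224)² = 1498176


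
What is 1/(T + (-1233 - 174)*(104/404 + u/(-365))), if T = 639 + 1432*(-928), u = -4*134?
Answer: -36865/49055716087 ≈ -7.5149e-7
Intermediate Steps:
u = -536
T = -1328257 (T = 639 - 1328896 = -1328257)
1/(T + (-1233 - 174)*(104/404 + u/(-365))) = 1/(-1328257 + (-1233 - 174)*(104/404 - 536/(-365))) = 1/(-1328257 - 1407*(104*(1/404) - 536*(-1/365))) = 1/(-1328257 - 1407*(26/101 + 536/365)) = 1/(-1328257 - 1407*63626/36865) = 1/(-1328257 - 89521782/36865) = 1/(-49055716087/36865) = -36865/49055716087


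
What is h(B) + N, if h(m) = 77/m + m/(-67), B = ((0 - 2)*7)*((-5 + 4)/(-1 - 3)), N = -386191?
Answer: -51752535/134 ≈ -3.8621e+5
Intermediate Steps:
B = -7/2 (B = (-2*7)*(-1/(-4)) = -(-14)*(-1)/4 = -14*¼ = -7/2 ≈ -3.5000)
h(m) = 77/m - m/67 (h(m) = 77/m + m*(-1/67) = 77/m - m/67)
h(B) + N = (77/(-7/2) - 1/67*(-7/2)) - 386191 = (77*(-2/7) + 7/134) - 386191 = (-22 + 7/134) - 386191 = -2941/134 - 386191 = -51752535/134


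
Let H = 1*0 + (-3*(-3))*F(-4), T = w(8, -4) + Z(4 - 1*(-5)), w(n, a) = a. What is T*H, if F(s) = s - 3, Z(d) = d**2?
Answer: -4851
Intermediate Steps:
F(s) = -3 + s
T = 77 (T = -4 + (4 - 1*(-5))**2 = -4 + (4 + 5)**2 = -4 + 9**2 = -4 + 81 = 77)
H = -63 (H = 1*0 + (-3*(-3))*(-3 - 4) = 0 + 9*(-7) = 0 - 63 = -63)
T*H = 77*(-63) = -4851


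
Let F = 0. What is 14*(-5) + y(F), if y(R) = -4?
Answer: -74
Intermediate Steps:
14*(-5) + y(F) = 14*(-5) - 4 = -70 - 4 = -74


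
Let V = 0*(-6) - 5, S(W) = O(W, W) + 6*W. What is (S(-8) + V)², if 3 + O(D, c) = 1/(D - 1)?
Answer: 255025/81 ≈ 3148.5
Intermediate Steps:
O(D, c) = -3 + 1/(-1 + D) (O(D, c) = -3 + 1/(D - 1) = -3 + 1/(-1 + D))
S(W) = 6*W + (4 - 3*W)/(-1 + W) (S(W) = (4 - 3*W)/(-1 + W) + 6*W = 6*W + (4 - 3*W)/(-1 + W))
V = -5 (V = 0 - 5 = -5)
(S(-8) + V)² = ((4 - 9*(-8) + 6*(-8)²)/(-1 - 8) - 5)² = ((4 + 72 + 6*64)/(-9) - 5)² = (-(4 + 72 + 384)/9 - 5)² = (-⅑*460 - 5)² = (-460/9 - 5)² = (-505/9)² = 255025/81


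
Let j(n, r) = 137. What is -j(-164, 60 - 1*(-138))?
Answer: -137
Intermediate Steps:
-j(-164, 60 - 1*(-138)) = -1*137 = -137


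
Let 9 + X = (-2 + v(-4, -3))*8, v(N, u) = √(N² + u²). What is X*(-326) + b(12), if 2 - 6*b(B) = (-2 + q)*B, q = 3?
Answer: -14675/3 ≈ -4891.7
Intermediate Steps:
b(B) = ⅓ - B/6 (b(B) = ⅓ - (-2 + 3)*B/6 = ⅓ - B/6)
X = 15 (X = -9 + (-2 + √((-4)² + (-3)²))*8 = -9 + (-2 + √(16 + 9))*8 = -9 + (-2 + √25)*8 = -9 + (-2 + 5)*8 = -9 + 3*8 = -9 + 24 = 15)
X*(-326) + b(12) = 15*(-326) + (⅓ - ⅙*12) = -4890 + (⅓ - 2) = -4890 - 5/3 = -14675/3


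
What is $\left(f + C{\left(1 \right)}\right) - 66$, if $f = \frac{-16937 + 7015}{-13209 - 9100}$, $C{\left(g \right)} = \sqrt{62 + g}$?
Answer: $- \frac{1462472}{22309} + 3 \sqrt{7} \approx -57.618$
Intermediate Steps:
$f = \frac{9922}{22309}$ ($f = - \frac{9922}{-22309} = \left(-9922\right) \left(- \frac{1}{22309}\right) = \frac{9922}{22309} \approx 0.44475$)
$\left(f + C{\left(1 \right)}\right) - 66 = \left(\frac{9922}{22309} + \sqrt{62 + 1}\right) - 66 = \left(\frac{9922}{22309} + \sqrt{63}\right) - 66 = \left(\frac{9922}{22309} + 3 \sqrt{7}\right) - 66 = - \frac{1462472}{22309} + 3 \sqrt{7}$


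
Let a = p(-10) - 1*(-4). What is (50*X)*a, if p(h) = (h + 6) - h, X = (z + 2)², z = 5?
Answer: 24500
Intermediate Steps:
X = 49 (X = (5 + 2)² = 7² = 49)
p(h) = 6 (p(h) = (6 + h) - h = 6)
a = 10 (a = 6 - 1*(-4) = 6 + 4 = 10)
(50*X)*a = (50*49)*10 = 2450*10 = 24500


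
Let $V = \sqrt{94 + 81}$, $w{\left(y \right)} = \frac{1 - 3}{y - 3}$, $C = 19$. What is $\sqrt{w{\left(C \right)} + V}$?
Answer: $\frac{\sqrt{-2 + 80 \sqrt{7}}}{4} \approx 3.6199$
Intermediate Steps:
$w{\left(y \right)} = - \frac{2}{-3 + y}$
$V = 5 \sqrt{7}$ ($V = \sqrt{175} = 5 \sqrt{7} \approx 13.229$)
$\sqrt{w{\left(C \right)} + V} = \sqrt{- \frac{2}{-3 + 19} + 5 \sqrt{7}} = \sqrt{- \frac{2}{16} + 5 \sqrt{7}} = \sqrt{\left(-2\right) \frac{1}{16} + 5 \sqrt{7}} = \sqrt{- \frac{1}{8} + 5 \sqrt{7}}$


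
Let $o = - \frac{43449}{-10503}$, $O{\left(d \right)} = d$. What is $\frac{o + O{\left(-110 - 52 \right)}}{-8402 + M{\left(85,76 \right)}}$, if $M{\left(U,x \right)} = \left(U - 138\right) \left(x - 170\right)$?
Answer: $\frac{552679}{11973420} \approx 0.046159$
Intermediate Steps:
$M{\left(U,x \right)} = \left(-170 + x\right) \left(-138 + U\right)$ ($M{\left(U,x \right)} = \left(-138 + U\right) \left(-170 + x\right) = \left(-170 + x\right) \left(-138 + U\right)$)
$o = \frac{14483}{3501}$ ($o = \left(-43449\right) \left(- \frac{1}{10503}\right) = \frac{14483}{3501} \approx 4.1368$)
$\frac{o + O{\left(-110 - 52 \right)}}{-8402 + M{\left(85,76 \right)}} = \frac{\frac{14483}{3501} - 162}{-8402 + \left(23460 - 14450 - 10488 + 85 \cdot 76\right)} = \frac{\frac{14483}{3501} - 162}{-8402 + \left(23460 - 14450 - 10488 + 6460\right)} = \frac{\frac{14483}{3501} - 162}{-8402 + 4982} = - \frac{552679}{3501 \left(-3420\right)} = \left(- \frac{552679}{3501}\right) \left(- \frac{1}{3420}\right) = \frac{552679}{11973420}$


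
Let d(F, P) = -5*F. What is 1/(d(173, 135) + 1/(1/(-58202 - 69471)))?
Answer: -1/128538 ≈ -7.7798e-6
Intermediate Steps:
1/(d(173, 135) + 1/(1/(-58202 - 69471))) = 1/(-5*173 + 1/(1/(-58202 - 69471))) = 1/(-865 + 1/(1/(-127673))) = 1/(-865 + 1/(-1/127673)) = 1/(-865 - 127673) = 1/(-128538) = -1/128538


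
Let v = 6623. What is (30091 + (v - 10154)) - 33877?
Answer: -7317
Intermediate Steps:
(30091 + (v - 10154)) - 33877 = (30091 + (6623 - 10154)) - 33877 = (30091 - 3531) - 33877 = 26560 - 33877 = -7317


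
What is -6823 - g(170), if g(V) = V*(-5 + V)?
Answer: -34873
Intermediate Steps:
-6823 - g(170) = -6823 - 170*(-5 + 170) = -6823 - 170*165 = -6823 - 1*28050 = -6823 - 28050 = -34873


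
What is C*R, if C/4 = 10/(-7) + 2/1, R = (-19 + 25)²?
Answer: 576/7 ≈ 82.286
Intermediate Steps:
R = 36 (R = 6² = 36)
C = 16/7 (C = 4*(10/(-7) + 2/1) = 4*(10*(-⅐) + 2*1) = 4*(-10/7 + 2) = 4*(4/7) = 16/7 ≈ 2.2857)
C*R = (16/7)*36 = 576/7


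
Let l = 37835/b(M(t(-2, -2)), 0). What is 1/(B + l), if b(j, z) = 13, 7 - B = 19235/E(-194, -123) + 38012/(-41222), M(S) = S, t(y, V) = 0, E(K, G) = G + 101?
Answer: 5894746/22356560613 ≈ 0.00026367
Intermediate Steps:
E(K, G) = 101 + G
B = 400044811/453442 (B = 7 - (19235/(101 - 123) + 38012/(-41222)) = 7 - (19235/(-22) + 38012*(-1/41222)) = 7 - (19235*(-1/22) - 19006/20611) = 7 - (-19235/22 - 19006/20611) = 7 - 1*(-396870717/453442) = 7 + 396870717/453442 = 400044811/453442 ≈ 882.24)
l = 37835/13 ≈ 2910.4
1/(B + l) = 1/(400044811/453442 + 37835/13) = 1/(22356560613/5894746) = 5894746/22356560613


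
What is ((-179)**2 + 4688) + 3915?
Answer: 40644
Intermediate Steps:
((-179)**2 + 4688) + 3915 = (32041 + 4688) + 3915 = 36729 + 3915 = 40644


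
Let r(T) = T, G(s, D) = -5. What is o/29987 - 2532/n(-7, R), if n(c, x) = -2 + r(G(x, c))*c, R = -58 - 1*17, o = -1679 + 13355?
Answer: -25180592/329857 ≈ -76.338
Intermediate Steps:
o = 11676
R = -75 (R = -58 - 17 = -75)
n(c, x) = -2 - 5*c
o/29987 - 2532/n(-7, R) = 11676/29987 - 2532/(-2 - 5*(-7)) = 11676*(1/29987) - 2532/(-2 + 35) = 11676/29987 - 2532/33 = 11676/29987 - 2532*1/33 = 11676/29987 - 844/11 = -25180592/329857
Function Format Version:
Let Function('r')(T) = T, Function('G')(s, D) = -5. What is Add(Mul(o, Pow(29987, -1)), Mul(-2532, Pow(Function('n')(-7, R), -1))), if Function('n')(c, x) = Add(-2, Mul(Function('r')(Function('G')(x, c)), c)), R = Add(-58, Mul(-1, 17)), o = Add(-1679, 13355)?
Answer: Rational(-25180592, 329857) ≈ -76.338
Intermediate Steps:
o = 11676
R = -75 (R = Add(-58, -17) = -75)
Function('n')(c, x) = Add(-2, Mul(-5, c))
Add(Mul(o, Pow(29987, -1)), Mul(-2532, Pow(Function('n')(-7, R), -1))) = Add(Mul(11676, Pow(29987, -1)), Mul(-2532, Pow(Add(-2, Mul(-5, -7)), -1))) = Add(Mul(11676, Rational(1, 29987)), Mul(-2532, Pow(Add(-2, 35), -1))) = Add(Rational(11676, 29987), Mul(-2532, Pow(33, -1))) = Add(Rational(11676, 29987), Mul(-2532, Rational(1, 33))) = Add(Rational(11676, 29987), Rational(-844, 11)) = Rational(-25180592, 329857)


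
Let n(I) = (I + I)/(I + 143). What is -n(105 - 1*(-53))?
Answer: -316/301 ≈ -1.0498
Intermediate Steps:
n(I) = 2*I/(143 + I) (n(I) = (2*I)/(143 + I) = 2*I/(143 + I))
-n(105 - 1*(-53)) = -2*(105 - 1*(-53))/(143 + (105 - 1*(-53))) = -2*(105 + 53)/(143 + (105 + 53)) = -2*158/(143 + 158) = -2*158/301 = -1*316/301 = -316/301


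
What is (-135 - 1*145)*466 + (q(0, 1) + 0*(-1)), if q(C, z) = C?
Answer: -130480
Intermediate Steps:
(-135 - 1*145)*466 + (q(0, 1) + 0*(-1)) = (-135 - 1*145)*466 + (0 + 0*(-1)) = (-135 - 145)*466 + (0 + 0) = -280*466 + 0 = -130480 + 0 = -130480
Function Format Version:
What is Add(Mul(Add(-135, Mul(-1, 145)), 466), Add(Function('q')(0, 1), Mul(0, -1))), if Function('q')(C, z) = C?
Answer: -130480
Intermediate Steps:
Add(Mul(Add(-135, Mul(-1, 145)), 466), Add(Function('q')(0, 1), Mul(0, -1))) = Add(Mul(Add(-135, Mul(-1, 145)), 466), Add(0, Mul(0, -1))) = Add(Mul(Add(-135, -145), 466), Add(0, 0)) = Add(Mul(-280, 466), 0) = Add(-130480, 0) = -130480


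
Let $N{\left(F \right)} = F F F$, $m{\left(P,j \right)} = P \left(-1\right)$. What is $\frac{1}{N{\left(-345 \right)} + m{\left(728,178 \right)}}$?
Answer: $- \frac{1}{41064353} \approx -2.4352 \cdot 10^{-8}$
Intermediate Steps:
$m{\left(P,j \right)} = - P$
$N{\left(F \right)} = F^{3}$ ($N{\left(F \right)} = F^{2} F = F^{3}$)
$\frac{1}{N{\left(-345 \right)} + m{\left(728,178 \right)}} = \frac{1}{\left(-345\right)^{3} - 728} = \frac{1}{-41063625 - 728} = \frac{1}{-41064353} = - \frac{1}{41064353}$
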